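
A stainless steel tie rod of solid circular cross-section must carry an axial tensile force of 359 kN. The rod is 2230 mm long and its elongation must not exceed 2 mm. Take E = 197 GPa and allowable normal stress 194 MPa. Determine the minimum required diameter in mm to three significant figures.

Required area A ≥ P/σ_allow = 359000/194 = 1851 mm².
For a solid circular section, d ≥ √(4A/π) = 48.54 mm.
Elongation limit: A ≥ PL/(Eδ_allow) = 359000·2230/(197000·2) = 2032 mm² ⇒ d ≥ 50.86 mm.
The elongation limit governs.

50.9 mm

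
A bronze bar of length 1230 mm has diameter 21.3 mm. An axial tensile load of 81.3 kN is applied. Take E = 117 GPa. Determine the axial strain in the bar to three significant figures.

A = 356.3 mm².
σ = N/A = 228.2 MPa; ε = σ/E = 228.2/117000 = 1.950e-03.

0.00195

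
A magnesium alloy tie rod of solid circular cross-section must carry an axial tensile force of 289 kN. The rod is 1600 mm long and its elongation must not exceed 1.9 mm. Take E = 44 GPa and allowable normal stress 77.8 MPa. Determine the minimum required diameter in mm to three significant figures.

Required area A ≥ P/σ_allow = 289000/77.8 = 3715 mm².
For a solid circular section, d ≥ √(4A/π) = 68.77 mm.
Elongation limit: A ≥ PL/(Eδ_allow) = 289000·1600/(44000·1.9) = 5531 mm² ⇒ d ≥ 83.92 mm.
The elongation limit governs.

83.9 mm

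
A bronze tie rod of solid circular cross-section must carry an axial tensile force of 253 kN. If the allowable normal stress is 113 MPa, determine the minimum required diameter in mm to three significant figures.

Required area A ≥ P/σ_allow = 253000/113 = 2239 mm².
For a solid circular section, d ≥ √(4A/π) = 53.39 mm.

53.4 mm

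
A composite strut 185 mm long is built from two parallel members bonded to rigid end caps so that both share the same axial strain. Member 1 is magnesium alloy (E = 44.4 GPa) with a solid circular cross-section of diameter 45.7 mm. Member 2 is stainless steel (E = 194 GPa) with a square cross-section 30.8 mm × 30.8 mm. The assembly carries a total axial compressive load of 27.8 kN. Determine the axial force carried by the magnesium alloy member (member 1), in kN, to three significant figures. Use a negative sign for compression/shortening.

-7.88 kN

A_1 = 1640 mm².
A_2 = 948.6 mm².
Equal strain + equilibrium ⇒ each member carries load in proportion to AE: A₁E₁ = 72830000 N, A₂E₂ = 184000000 N, ΣAE = 256900000 N.
F₁ = P·A₁E₁/ΣAE = -27800·72830000/256900000 = -7882 N.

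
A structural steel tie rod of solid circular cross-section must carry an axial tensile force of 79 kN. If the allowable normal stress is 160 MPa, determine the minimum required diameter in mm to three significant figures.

Required area A ≥ P/σ_allow = 79000/160 = 493.8 mm².
For a solid circular section, d ≥ √(4A/π) = 25.07 mm.

25.1 mm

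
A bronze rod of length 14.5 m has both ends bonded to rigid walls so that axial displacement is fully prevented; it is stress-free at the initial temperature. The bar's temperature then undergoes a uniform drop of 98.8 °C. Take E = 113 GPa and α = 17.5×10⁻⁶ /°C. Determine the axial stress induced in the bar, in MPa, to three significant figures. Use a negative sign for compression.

Free thermal expansion αLΔT = 17.5e-6 · 14500 · -98.8 = -25.07 mm.
The walls impose strain ε = −(-25.07)/14500 = 1.7290e-03; σ = Eε = 113000 · 1.7290e-03 = 195.4 MPa.

195 MPa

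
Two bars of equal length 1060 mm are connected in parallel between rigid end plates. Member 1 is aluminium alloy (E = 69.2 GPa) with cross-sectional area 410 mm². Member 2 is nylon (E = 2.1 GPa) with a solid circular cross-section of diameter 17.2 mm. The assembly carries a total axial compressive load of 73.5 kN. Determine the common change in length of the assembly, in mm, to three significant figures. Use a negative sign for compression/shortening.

-2.70 mm

A_2 = 232.4 mm².
Equal strain + equilibrium ⇒ each member carries load in proportion to AE: A₁E₁ = 28370000 N, A₂E₂ = 487900 N, ΣAE = 28860000 N.
δ = PL/ΣAE = -73500·1060/28860000 = -2.7 mm.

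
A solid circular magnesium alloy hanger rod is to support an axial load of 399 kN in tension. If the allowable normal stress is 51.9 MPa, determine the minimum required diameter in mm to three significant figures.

Required area A ≥ P/σ_allow = 399000/51.9 = 7688 mm².
For a solid circular section, d ≥ √(4A/π) = 98.94 mm.

98.9 mm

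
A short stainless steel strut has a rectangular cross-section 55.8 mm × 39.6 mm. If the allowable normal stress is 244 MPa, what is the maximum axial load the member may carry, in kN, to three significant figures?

A = 2210 mm².
P_max = σ_allow · A = 244 · 2210 = 539200 N = 539.2 kN.

539 kN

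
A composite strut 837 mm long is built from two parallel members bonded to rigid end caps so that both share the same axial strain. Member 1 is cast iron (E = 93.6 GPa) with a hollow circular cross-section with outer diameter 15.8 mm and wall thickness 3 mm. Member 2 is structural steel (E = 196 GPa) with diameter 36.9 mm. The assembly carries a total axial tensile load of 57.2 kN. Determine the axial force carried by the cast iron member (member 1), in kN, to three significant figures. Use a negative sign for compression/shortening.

2.92 kN

A_1 = 120.6 mm².
A_2 = 1069 mm².
Equal strain + equilibrium ⇒ each member carries load in proportion to AE: A₁E₁ = 11290000 N, A₂E₂ = 209600000 N, ΣAE = 220900000 N.
F₁ = P·A₁E₁/ΣAE = 57200·11290000/220900000 = 2924 N.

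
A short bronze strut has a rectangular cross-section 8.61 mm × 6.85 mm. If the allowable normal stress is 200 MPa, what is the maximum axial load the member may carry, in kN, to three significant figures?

A = 58.98 mm².
P_max = σ_allow · A = 200 · 58.98 = 11800 N = 11.8 kN.

11.8 kN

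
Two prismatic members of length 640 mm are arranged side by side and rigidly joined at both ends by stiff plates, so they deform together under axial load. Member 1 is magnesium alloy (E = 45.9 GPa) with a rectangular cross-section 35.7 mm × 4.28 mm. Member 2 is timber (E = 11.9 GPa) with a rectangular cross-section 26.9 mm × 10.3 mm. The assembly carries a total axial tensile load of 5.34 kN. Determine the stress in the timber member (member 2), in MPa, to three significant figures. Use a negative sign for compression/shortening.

6.16 MPa

A_1 = 152.8 mm².
A_2 = 277.1 mm².
Equal strain + equilibrium ⇒ each member carries load in proportion to AE: A₁E₁ = 7013000 N, A₂E₂ = 3297000 N, ΣAE = 10310000 N.
σ₂ = P·E₂/ΣAE = 5340·11900/10310000 = 6.163 MPa.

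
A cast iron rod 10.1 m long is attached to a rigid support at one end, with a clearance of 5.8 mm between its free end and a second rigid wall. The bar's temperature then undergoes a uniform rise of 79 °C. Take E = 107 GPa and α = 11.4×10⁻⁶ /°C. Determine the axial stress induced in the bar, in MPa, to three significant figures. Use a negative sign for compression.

Free thermal expansion αLΔT = 11.4e-6 · 10100 · 79 = 9.096 mm.
The walls engage after the gap closes; constrained expansion = 9.096 − 5.8 = 3.296 mm.
The walls impose strain ε = −(3.296)/10100 = -3.2634e-04; σ = Eε = 107000 · -3.2634e-04 = -34.92 MPa.

-34.9 MPa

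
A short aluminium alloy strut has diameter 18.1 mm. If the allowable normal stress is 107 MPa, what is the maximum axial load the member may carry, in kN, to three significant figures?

27.5 kN

A = 257.3 mm².
P_max = σ_allow · A = 107 · 257.3 = 27530 N = 27.53 kN.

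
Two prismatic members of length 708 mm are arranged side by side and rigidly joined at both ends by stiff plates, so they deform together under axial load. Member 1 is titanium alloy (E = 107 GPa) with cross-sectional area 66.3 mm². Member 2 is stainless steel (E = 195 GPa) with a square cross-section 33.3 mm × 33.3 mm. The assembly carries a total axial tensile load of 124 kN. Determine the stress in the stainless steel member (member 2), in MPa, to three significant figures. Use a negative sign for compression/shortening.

108 MPa

A_2 = 1109 mm².
Equal strain + equilibrium ⇒ each member carries load in proportion to AE: A₁E₁ = 7094000 N, A₂E₂ = 216200000 N, ΣAE = 223300000 N.
σ₂ = P·E₂/ΣAE = 124000·195000/223300000 = 108.3 MPa.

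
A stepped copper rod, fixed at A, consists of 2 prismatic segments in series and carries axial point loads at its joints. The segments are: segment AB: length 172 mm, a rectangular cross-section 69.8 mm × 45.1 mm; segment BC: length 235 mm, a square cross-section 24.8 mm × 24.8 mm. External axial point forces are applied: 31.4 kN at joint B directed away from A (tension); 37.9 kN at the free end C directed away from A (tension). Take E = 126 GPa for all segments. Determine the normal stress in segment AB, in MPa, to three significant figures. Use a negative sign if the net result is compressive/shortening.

Internal axial forces (sectioning from the free end, tension +): N_BC = 37.9 kN, N_AB = 69.3 kN.
A_AB = 3148 mm².
σ_AB = N_AB/A_AB = 69300/3148 = 22.01 MPa.

22.0 MPa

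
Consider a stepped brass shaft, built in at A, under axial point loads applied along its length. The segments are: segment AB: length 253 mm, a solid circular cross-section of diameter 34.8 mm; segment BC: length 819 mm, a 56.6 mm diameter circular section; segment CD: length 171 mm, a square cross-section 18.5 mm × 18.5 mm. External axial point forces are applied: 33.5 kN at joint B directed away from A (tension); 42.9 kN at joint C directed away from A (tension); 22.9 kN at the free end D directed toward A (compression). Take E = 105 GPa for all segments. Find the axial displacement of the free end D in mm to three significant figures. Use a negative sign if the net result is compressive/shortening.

0.0886 mm

Internal axial forces (sectioning from the free end, tension +): N_CD = -22.9 kN, N_BC = 20 kN, N_AB = 53.5 kN.
A_AB = 951.1 mm².
A_BC = 2516 mm².
A_CD = 342.2 mm².
δ_AB = 53500·253/(951.1·105000) = 0.1355 mm
δ_BC = 20000·819/(2516·105000) = 0.062 mm
δ_CD = -22900·171/(342.2·105000) = -0.109 mm
δ = Σδ_i = 0.08856 mm.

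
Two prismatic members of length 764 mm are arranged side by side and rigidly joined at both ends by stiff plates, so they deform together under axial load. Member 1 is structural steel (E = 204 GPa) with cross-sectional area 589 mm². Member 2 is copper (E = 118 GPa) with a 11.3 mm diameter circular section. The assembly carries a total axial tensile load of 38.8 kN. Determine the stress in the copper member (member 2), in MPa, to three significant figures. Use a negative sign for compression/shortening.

34.7 MPa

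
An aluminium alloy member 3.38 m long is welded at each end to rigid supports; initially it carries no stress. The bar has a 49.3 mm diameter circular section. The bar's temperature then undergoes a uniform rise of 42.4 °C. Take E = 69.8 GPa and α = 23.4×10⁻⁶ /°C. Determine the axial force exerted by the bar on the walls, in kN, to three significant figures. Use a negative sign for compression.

-132 kN

Free thermal expansion αLΔT = 23.4e-6 · 3380 · 42.4 = 3.354 mm.
The walls impose strain ε = −(3.354)/3380 = -9.9216e-04; σ = Eε = 69800 · -9.9216e-04 = -69.25 MPa.
Wall reaction R = σ·A = -69.25·1909 = -132200 N = -132.2 kN.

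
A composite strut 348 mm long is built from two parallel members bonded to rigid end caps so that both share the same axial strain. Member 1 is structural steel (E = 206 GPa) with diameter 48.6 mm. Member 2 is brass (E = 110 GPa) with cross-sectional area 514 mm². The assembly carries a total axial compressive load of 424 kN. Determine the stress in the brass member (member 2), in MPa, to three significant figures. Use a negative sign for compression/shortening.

-106 MPa

A_1 = 1855 mm².
Equal strain + equilibrium ⇒ each member carries load in proportion to AE: A₁E₁ = 382100000 N, A₂E₂ = 56540000 N, ΣAE = 438700000 N.
σ₂ = P·E₂/ΣAE = -424000·110000/438700000 = -106.3 MPa.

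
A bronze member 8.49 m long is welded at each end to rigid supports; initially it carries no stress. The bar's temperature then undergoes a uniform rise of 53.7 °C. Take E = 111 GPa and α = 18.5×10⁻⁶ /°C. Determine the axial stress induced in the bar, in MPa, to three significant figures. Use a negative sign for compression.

-110 MPa

Free thermal expansion αLΔT = 18.5e-6 · 8490 · 53.7 = 8.434 mm.
The walls impose strain ε = −(8.434)/8490 = -9.9345e-04; σ = Eε = 111000 · -9.9345e-04 = -110.3 MPa.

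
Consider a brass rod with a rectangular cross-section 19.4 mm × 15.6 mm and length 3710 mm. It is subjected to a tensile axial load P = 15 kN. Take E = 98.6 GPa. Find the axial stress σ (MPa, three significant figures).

A = 302.6 mm².
σ = N/A = 15000/302.6 = 49.56 MPa.

49.6 MPa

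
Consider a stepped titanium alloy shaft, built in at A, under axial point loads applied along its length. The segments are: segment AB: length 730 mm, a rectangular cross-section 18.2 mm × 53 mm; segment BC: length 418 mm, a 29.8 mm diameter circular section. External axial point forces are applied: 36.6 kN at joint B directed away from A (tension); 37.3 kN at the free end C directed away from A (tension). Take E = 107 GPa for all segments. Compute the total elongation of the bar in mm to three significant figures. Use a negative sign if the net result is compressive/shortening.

0.732 mm

Internal axial forces (sectioning from the free end, tension +): N_BC = 37.3 kN, N_AB = 73.9 kN.
A_AB = 964.6 mm².
A_BC = 697.5 mm².
δ_AB = 73900·730/(964.6·107000) = 0.5227 mm
δ_BC = 37300·418/(697.5·107000) = 0.2089 mm
δ = Σδ_i = 0.7316 mm.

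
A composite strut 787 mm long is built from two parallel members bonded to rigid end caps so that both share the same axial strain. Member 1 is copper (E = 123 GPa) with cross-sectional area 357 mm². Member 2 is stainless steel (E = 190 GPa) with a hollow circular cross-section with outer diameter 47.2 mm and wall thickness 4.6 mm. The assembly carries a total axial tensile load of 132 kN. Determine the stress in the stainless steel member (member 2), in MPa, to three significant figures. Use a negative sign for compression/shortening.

A_2 = 615.6 mm².
Equal strain + equilibrium ⇒ each member carries load in proportion to AE: A₁E₁ = 43910000 N, A₂E₂ = 117000000 N, ΣAE = 160900000 N.
σ₂ = P·E₂/ΣAE = 132000·190000/160900000 = 155.9 MPa.

156 MPa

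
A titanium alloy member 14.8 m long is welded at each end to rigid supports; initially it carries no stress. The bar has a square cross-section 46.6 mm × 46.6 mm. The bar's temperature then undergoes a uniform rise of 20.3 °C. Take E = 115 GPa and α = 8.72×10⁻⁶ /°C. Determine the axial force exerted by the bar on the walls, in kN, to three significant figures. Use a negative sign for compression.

-44.2 kN

Free thermal expansion αLΔT = 8.72e-6 · 14800 · 20.3 = 2.62 mm.
The walls impose strain ε = −(2.62)/14800 = -1.7702e-04; σ = Eε = 115000 · -1.7702e-04 = -20.36 MPa.
Wall reaction R = σ·A = -20.36·2172 = -44210 N = -44.21 kN.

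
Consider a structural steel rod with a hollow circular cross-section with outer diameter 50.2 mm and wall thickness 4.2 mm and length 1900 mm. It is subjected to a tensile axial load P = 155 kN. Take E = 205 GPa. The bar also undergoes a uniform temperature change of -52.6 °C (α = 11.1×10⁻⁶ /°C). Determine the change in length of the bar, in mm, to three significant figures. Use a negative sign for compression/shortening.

A = 607 mm².
δ_mech = NL/(AE) = 155000·1900/(607·205000) = 2.367 mm.
δ_thermal = αLΔT = 11.1e-6·1900·-52.6 = -1.109 mm.
δ = δ_mech + δ_thermal = 1.258 mm.

1.26 mm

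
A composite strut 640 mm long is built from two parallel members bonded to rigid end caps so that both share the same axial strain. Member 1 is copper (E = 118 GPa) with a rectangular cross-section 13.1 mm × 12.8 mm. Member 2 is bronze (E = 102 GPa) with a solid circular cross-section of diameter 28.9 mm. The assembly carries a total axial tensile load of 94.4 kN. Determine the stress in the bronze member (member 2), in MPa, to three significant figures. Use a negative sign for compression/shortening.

111 MPa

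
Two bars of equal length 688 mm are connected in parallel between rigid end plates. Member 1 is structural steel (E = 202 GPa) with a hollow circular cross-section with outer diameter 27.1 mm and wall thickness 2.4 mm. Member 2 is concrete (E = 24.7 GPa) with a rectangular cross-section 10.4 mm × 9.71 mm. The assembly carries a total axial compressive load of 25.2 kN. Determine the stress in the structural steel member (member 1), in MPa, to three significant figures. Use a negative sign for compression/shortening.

-127 MPa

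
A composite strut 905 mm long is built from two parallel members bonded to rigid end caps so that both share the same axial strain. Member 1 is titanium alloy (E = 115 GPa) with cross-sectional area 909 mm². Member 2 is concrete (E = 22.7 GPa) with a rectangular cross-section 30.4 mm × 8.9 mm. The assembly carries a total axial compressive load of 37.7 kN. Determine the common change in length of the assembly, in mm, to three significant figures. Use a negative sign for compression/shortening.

A_2 = 270.6 mm².
Equal strain + equilibrium ⇒ each member carries load in proportion to AE: A₁E₁ = 104500000 N, A₂E₂ = 6142000 N, ΣAE = 110700000 N.
δ = PL/ΣAE = -37700·905/110700000 = -0.3083 mm.

-0.308 mm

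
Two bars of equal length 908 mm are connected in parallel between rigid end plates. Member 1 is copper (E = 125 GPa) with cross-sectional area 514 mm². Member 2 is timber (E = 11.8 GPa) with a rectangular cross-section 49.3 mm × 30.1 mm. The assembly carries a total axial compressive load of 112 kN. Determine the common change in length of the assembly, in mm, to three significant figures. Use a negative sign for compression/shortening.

A_2 = 1484 mm².
Equal strain + equilibrium ⇒ each member carries load in proportion to AE: A₁E₁ = 64250000 N, A₂E₂ = 17510000 N, ΣAE = 81760000 N.
δ = PL/ΣAE = -112000·908/81760000 = -1.244 mm.

-1.24 mm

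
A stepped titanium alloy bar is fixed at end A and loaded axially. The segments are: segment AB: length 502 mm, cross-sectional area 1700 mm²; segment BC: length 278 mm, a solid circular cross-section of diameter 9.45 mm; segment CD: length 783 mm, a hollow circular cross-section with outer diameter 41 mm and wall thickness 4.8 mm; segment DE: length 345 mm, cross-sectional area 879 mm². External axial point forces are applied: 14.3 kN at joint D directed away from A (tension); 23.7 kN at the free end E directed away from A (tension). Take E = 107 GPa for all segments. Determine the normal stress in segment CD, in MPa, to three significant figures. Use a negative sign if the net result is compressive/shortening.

69.6 MPa

Internal axial forces (sectioning from the free end, tension +): N_DE = 23.7 kN, N_CD = 38 kN, N_BC = 38 kN, N_AB = 38 kN.
A_CD = 545.9 mm².
σ_CD = N_CD/A_CD = 38000/545.9 = 69.61 MPa.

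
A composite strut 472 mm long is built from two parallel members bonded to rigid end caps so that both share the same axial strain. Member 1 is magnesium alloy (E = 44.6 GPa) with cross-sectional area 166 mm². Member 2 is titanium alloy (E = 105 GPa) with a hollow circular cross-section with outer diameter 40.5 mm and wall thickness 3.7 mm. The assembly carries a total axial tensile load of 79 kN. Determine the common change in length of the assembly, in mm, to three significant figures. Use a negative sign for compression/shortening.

A_2 = 427.8 mm².
Equal strain + equilibrium ⇒ each member carries load in proportion to AE: A₁E₁ = 7404000 N, A₂E₂ = 44910000 N, ΣAE = 52320000 N.
δ = PL/ΣAE = 79000·472/52320000 = 0.7127 mm.

0.713 mm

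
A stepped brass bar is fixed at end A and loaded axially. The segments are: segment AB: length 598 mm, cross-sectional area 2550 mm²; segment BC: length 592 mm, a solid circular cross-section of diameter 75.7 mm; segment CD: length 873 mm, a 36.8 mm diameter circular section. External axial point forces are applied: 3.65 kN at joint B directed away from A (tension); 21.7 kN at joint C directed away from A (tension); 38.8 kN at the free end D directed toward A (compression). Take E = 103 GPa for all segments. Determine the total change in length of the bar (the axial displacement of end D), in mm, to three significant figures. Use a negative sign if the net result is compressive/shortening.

-0.362 mm

Internal axial forces (sectioning from the free end, tension +): N_CD = -38.8 kN, N_BC = -17.1 kN, N_AB = -13.45 kN.
A_BC = 4501 mm².
A_CD = 1064 mm².
δ_AB = -13450·598/(2550·103000) = -0.03062 mm
δ_BC = -17100·592/(4501·103000) = -0.02184 mm
δ_CD = -38800·873/(1064·103000) = -0.3092 mm
δ = Σδ_i = -0.3616 mm.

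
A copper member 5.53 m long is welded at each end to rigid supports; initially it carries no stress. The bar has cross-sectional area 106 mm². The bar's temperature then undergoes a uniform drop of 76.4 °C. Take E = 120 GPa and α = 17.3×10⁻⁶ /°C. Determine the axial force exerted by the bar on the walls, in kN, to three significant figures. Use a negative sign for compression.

16.8 kN

Free thermal expansion αLΔT = 17.3e-6 · 5530 · -76.4 = -7.309 mm.
The walls impose strain ε = −(-7.309)/5530 = 1.3217e-03; σ = Eε = 120000 · 1.3217e-03 = 158.6 MPa.
Wall reaction R = σ·A = 158.6·106 = 16810 N = 16.81 kN.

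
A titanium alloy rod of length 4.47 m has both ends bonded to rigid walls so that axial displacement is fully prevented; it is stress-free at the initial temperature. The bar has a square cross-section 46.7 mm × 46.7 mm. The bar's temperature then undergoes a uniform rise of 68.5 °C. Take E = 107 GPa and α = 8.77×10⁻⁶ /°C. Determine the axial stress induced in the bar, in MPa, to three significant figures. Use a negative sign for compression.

Free thermal expansion αLΔT = 8.77e-6 · 4470 · 68.5 = 2.685 mm.
The walls impose strain ε = −(2.685)/4470 = -6.0074e-04; σ = Eε = 107000 · -6.0074e-04 = -64.28 MPa.

-64.3 MPa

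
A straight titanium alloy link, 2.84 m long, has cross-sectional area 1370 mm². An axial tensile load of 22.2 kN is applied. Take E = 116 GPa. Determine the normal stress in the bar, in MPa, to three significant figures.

16.2 MPa

σ = N/A = 22200/1370 = 16.2 MPa.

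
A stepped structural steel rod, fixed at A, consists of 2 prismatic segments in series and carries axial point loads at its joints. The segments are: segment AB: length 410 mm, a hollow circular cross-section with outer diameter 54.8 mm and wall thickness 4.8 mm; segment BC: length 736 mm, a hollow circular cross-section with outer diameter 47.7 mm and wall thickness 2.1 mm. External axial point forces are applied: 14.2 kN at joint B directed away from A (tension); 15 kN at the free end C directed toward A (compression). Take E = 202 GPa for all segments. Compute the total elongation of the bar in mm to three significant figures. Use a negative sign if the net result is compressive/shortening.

-0.184 mm

Internal axial forces (sectioning from the free end, tension +): N_BC = -15 kN, N_AB = -0.8 kN.
A_AB = 754 mm².
A_BC = 300.8 mm².
δ_AB = -800·410/(754·202000) = -0.002154 mm
δ_BC = -15000·736/(300.8·202000) = -0.1817 mm
δ = Σδ_i = -0.1838 mm.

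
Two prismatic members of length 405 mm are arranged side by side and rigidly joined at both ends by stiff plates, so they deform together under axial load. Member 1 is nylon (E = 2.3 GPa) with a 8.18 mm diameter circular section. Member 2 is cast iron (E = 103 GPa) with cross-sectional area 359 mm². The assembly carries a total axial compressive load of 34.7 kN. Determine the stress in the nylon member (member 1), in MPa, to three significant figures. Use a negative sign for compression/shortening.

-2.15 MPa

A_1 = 52.55 mm².
Equal strain + equilibrium ⇒ each member carries load in proportion to AE: A₁E₁ = 120900 N, A₂E₂ = 36980000 N, ΣAE = 37100000 N.
σ₁ = P·E₁/ΣAE = -34700·2300/37100000 = -2.151 MPa.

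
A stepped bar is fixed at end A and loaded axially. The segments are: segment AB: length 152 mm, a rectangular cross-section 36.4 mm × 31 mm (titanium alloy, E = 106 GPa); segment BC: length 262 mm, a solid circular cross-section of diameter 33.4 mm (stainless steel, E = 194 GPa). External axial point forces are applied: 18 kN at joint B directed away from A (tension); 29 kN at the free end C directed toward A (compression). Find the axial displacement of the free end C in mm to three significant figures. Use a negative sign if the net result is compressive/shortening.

-0.0587 mm

Internal axial forces (sectioning from the free end, tension +): N_BC = -29 kN, N_AB = -11 kN.
A_AB = 1128 mm².
A_BC = 876.2 mm².
δ_AB = -11000·152/(1128·106000) = -0.01398 mm
δ_BC = -29000·262/(876.2·194000) = -0.0447 mm
δ = Σδ_i = -0.05868 mm.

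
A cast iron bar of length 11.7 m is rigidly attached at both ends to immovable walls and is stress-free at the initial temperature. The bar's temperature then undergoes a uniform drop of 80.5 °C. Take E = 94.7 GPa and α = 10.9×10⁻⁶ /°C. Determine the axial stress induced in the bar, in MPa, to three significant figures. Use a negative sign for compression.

Free thermal expansion αLΔT = 10.9e-6 · 11700 · -80.5 = -10.27 mm.
The walls impose strain ε = −(-10.27)/11700 = 8.7745e-04; σ = Eε = 94700 · 8.7745e-04 = 83.09 MPa.

83.1 MPa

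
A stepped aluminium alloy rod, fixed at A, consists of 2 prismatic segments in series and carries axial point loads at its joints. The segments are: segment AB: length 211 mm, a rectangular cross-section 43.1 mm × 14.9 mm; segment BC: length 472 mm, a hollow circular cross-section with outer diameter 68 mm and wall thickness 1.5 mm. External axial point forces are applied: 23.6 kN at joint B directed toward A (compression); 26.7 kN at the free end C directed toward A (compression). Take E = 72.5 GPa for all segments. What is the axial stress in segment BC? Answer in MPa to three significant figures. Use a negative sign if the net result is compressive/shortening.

-85.2 MPa

Internal axial forces (sectioning from the free end, tension +): N_BC = -26.7 kN, N_AB = -50.3 kN.
A_BC = 313.4 mm².
σ_BC = N_BC/A_BC = -26700/313.4 = -85.2 MPa.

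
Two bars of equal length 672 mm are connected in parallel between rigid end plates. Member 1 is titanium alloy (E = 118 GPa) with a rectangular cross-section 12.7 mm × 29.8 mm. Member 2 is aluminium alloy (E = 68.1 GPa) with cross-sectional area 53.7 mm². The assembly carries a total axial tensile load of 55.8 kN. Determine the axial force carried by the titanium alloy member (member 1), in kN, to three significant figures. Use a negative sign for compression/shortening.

51.6 kN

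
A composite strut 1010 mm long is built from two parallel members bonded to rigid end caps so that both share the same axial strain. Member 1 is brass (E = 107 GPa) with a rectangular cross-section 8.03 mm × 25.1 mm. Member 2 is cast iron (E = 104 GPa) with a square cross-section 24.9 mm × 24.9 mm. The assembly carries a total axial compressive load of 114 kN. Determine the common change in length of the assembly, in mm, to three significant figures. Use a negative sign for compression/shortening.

-1.34 mm

A_1 = 201.6 mm².
A_2 = 620 mm².
Equal strain + equilibrium ⇒ each member carries load in proportion to AE: A₁E₁ = 21570000 N, A₂E₂ = 64480000 N, ΣAE = 86050000 N.
δ = PL/ΣAE = -114000·1010/86050000 = -1.338 mm.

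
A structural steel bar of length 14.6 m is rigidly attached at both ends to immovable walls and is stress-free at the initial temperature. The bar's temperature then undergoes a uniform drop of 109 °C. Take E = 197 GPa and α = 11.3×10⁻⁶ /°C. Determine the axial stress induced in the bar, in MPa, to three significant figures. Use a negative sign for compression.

243 MPa

Free thermal expansion αLΔT = 11.3e-6 · 14600 · -109 = -17.98 mm.
The walls impose strain ε = −(-17.98)/14600 = 1.2317e-03; σ = Eε = 197000 · 1.2317e-03 = 242.6 MPa.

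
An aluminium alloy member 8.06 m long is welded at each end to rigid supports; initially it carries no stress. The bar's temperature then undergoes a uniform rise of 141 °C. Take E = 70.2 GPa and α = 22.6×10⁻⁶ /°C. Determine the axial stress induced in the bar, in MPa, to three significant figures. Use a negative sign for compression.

Free thermal expansion αLΔT = 22.6e-6 · 8060 · 141 = 25.68 mm.
The walls impose strain ε = −(25.68)/8060 = -3.1866e-03; σ = Eε = 70200 · -3.1866e-03 = -223.7 MPa.

-224 MPa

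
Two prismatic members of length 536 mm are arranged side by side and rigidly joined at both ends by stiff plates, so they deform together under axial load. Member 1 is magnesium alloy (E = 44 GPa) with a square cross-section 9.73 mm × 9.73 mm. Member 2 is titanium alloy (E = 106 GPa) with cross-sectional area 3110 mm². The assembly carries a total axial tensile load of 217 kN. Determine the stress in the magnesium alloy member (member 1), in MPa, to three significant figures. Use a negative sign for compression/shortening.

A_1 = 94.67 mm².
Equal strain + equilibrium ⇒ each member carries load in proportion to AE: A₁E₁ = 4166000 N, A₂E₂ = 329700000 N, ΣAE = 333800000 N.
σ₁ = P·E₁/ΣAE = 217000·44000/333800000 = 28.6 MPa.

28.6 MPa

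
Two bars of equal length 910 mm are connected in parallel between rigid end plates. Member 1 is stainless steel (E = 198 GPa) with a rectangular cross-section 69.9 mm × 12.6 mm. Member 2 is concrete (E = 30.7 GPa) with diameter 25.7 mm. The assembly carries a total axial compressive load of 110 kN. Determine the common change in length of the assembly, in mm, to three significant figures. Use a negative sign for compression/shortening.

-0.526 mm

A_1 = 880.7 mm².
A_2 = 518.7 mm².
Equal strain + equilibrium ⇒ each member carries load in proportion to AE: A₁E₁ = 174400000 N, A₂E₂ = 15930000 N, ΣAE = 190300000 N.
δ = PL/ΣAE = -110000·910/190300000 = -0.526 mm.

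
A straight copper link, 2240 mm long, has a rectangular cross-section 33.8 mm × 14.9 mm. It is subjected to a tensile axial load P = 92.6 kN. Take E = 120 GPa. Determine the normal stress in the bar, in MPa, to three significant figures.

A = 503.6 mm².
σ = N/A = 92600/503.6 = 183.9 MPa.

184 MPa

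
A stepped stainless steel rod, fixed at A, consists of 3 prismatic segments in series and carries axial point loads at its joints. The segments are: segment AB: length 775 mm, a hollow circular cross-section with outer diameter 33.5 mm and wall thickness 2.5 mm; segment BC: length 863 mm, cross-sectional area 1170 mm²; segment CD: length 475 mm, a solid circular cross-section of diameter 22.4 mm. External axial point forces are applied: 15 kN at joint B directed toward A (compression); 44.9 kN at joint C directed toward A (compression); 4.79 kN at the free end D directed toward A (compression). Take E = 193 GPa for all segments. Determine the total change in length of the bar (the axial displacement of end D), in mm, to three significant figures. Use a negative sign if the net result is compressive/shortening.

-1.29 mm

Internal axial forces (sectioning from the free end, tension +): N_CD = -4.79 kN, N_BC = -49.69 kN, N_AB = -64.69 kN.
A_AB = 243.5 mm².
A_CD = 394.1 mm².
δ_AB = -64690·775/(243.5·193000) = -1.067 mm
δ_BC = -49690·863/(1170·193000) = -0.1899 mm
δ_CD = -4790·475/(394.1·193000) = -0.02991 mm
δ = Σδ_i = -1.287 mm.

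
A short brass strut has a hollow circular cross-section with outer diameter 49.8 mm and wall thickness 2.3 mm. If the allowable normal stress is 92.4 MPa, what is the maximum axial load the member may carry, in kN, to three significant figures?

31.7 kN

A = 343.2 mm².
P_max = σ_allow · A = 92.4 · 343.2 = 31710 N = 31.71 kN.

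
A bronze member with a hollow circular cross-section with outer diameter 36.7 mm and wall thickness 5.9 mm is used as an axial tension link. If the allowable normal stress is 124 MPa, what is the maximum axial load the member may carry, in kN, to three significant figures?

A = 570.9 mm².
P_max = σ_allow · A = 124 · 570.9 = 70790 N = 70.79 kN.

70.8 kN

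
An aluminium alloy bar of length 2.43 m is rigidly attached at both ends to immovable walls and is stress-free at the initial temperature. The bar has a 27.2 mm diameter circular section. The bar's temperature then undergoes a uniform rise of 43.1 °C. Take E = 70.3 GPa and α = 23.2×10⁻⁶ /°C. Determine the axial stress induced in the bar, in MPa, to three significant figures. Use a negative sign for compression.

-70.3 MPa

Free thermal expansion αLΔT = 23.2e-6 · 2430 · 43.1 = 2.43 mm.
The walls impose strain ε = −(2.43)/2430 = -9.9992e-04; σ = Eε = 70300 · -9.9992e-04 = -70.29 MPa.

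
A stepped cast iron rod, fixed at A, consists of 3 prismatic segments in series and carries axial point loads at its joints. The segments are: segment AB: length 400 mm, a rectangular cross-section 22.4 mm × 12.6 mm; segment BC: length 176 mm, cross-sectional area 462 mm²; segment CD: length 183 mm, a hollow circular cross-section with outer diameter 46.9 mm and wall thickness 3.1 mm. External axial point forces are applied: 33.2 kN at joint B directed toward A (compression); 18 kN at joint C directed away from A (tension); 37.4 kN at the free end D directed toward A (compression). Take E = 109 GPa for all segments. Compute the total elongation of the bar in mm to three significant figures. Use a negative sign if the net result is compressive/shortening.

Internal axial forces (sectioning from the free end, tension +): N_CD = -37.4 kN, N_BC = -19.4 kN, N_AB = -52.6 kN.
A_AB = 282.2 mm².
A_CD = 426.6 mm².
δ_AB = -52600·400/(282.2·109000) = -0.6839 mm
δ_BC = -19400·176/(462·109000) = -0.0678 mm
δ_CD = -37400·183/(426.6·109000) = -0.1472 mm
δ = Σδ_i = -0.8989 mm.

-0.899 mm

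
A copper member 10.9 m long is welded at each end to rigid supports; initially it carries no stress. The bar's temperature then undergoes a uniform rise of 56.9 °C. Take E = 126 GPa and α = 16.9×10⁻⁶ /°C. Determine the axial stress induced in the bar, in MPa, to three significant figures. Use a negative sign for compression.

-121 MPa

Free thermal expansion αLΔT = 16.9e-6 · 10900 · 56.9 = 10.48 mm.
The walls impose strain ε = −(10.48)/10900 = -9.6161e-04; σ = Eε = 126000 · -9.6161e-04 = -121.2 MPa.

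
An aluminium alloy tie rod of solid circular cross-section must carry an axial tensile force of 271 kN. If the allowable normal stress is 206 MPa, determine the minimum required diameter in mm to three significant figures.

Required area A ≥ P/σ_allow = 271000/206 = 1316 mm².
For a solid circular section, d ≥ √(4A/π) = 40.93 mm.

40.9 mm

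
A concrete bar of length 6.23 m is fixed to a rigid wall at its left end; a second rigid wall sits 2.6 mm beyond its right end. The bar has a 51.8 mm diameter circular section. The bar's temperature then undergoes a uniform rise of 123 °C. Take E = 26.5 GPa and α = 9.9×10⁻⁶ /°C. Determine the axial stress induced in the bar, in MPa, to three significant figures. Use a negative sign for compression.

Free thermal expansion αLΔT = 9.9e-6 · 6230 · 123 = 7.586 mm.
The walls engage after the gap closes; constrained expansion = 7.586 − 2.6 = 4.986 mm.
The walls impose strain ε = −(4.986)/6230 = -8.0036e-04; σ = Eε = 26500 · -8.0036e-04 = -21.21 MPa.

-21.2 MPa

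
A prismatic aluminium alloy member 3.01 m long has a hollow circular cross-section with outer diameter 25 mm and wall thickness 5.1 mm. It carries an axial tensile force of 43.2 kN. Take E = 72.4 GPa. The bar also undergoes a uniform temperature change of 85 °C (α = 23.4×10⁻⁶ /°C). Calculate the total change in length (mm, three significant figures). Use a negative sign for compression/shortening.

A = 318.8 mm².
δ_mech = NL/(AE) = 43200·3010/(318.8·72400) = 5.633 mm.
δ_thermal = αLΔT = 23.4e-6·3010·85 = 5.987 mm.
δ = δ_mech + δ_thermal = 11.62 mm.

11.6 mm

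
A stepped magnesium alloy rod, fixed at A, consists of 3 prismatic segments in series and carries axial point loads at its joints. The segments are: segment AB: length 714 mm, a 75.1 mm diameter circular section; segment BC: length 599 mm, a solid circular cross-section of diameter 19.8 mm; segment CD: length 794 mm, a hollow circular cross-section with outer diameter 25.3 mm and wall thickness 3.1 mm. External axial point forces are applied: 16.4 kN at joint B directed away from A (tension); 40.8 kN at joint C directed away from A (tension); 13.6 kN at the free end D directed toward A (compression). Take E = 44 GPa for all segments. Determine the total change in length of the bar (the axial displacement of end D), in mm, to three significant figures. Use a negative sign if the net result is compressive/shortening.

Internal axial forces (sectioning from the free end, tension +): N_CD = -13.6 kN, N_BC = 27.2 kN, N_AB = 43.6 kN.
A_AB = 4430 mm².
A_BC = 307.9 mm².
A_CD = 216.2 mm².
δ_AB = 43600·714/(4430·44000) = 0.1597 mm
δ_BC = 27200·599/(307.9·44000) = 1.203 mm
δ_CD = -13600·794/(216.2·44000) = -1.135 mm
δ = Σδ_i = 0.2272 mm.

0.227 mm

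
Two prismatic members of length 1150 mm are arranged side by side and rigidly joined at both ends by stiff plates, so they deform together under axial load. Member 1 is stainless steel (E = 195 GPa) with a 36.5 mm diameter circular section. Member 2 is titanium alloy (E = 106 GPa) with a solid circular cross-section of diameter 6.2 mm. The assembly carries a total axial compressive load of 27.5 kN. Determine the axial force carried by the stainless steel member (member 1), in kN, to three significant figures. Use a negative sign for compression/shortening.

A_1 = 1046 mm².
A_2 = 30.19 mm².
Equal strain + equilibrium ⇒ each member carries load in proportion to AE: A₁E₁ = 204000000 N, A₂E₂ = 3200000 N, ΣAE = 207200000 N.
F₁ = P·A₁E₁/ΣAE = -27500·204000000/207200000 = -27080 N.

-27.1 kN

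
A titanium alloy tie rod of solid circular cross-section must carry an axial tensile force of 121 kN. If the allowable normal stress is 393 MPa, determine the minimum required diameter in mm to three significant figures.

Required area A ≥ P/σ_allow = 121000/393 = 307.9 mm².
For a solid circular section, d ≥ √(4A/π) = 19.8 mm.

19.8 mm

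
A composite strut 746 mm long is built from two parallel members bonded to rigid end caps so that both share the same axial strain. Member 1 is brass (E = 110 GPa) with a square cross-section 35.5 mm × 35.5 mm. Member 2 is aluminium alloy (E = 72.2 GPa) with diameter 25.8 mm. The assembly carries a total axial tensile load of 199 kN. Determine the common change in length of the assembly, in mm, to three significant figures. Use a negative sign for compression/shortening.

0.842 mm

A_1 = 1260 mm².
A_2 = 522.8 mm².
Equal strain + equilibrium ⇒ each member carries load in proportion to AE: A₁E₁ = 138600000 N, A₂E₂ = 37750000 N, ΣAE = 176400000 N.
δ = PL/ΣAE = 199000·746/176400000 = 0.8417 mm.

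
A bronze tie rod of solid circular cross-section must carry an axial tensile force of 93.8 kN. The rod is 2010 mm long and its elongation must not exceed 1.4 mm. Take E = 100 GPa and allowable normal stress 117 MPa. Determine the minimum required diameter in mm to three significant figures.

41.4 mm

Required area A ≥ P/σ_allow = 93800/117 = 801.7 mm².
For a solid circular section, d ≥ √(4A/π) = 31.95 mm.
Elongation limit: A ≥ PL/(Eδ_allow) = 93800·2010/(100000·1.4) = 1347 mm² ⇒ d ≥ 41.41 mm.
The elongation limit governs.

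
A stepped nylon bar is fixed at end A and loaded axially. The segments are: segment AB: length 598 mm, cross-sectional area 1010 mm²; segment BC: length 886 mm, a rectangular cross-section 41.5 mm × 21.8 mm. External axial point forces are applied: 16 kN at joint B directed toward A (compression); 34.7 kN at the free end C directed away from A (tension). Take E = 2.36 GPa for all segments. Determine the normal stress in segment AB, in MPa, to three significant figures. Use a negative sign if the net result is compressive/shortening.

Internal axial forces (sectioning from the free end, tension +): N_BC = 34.7 kN, N_AB = 18.7 kN.
σ_AB = N_AB/A_AB = 18700/1010 = 18.51 MPa.

18.5 MPa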